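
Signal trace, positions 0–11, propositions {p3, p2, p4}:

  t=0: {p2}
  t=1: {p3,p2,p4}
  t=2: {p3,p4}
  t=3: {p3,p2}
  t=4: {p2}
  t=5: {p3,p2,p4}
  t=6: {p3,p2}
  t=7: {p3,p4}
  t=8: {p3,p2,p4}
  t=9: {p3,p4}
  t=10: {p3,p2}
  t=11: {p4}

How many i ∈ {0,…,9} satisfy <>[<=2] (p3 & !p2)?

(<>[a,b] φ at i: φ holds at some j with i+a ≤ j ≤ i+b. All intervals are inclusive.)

8

Evaluate at each i in [0,9]:
  i=0: ✓ (witness j=2)
  i=1: ✓ (witness j=2)
  i=2: ✓ (witness j=2)
  i=3: ✗ (none in [3,5])
  i=4: ✗ (none in [4,6])
  i=5: ✓ (witness j=7)
  i=6: ✓ (witness j=7)
  i=7: ✓ (witness j=7)
  i=8: ✓ (witness j=9)
  i=9: ✓ (witness j=9)
Positions where it holds: {0, 1, 2, 5, 6, 7, 8, 9} → 8.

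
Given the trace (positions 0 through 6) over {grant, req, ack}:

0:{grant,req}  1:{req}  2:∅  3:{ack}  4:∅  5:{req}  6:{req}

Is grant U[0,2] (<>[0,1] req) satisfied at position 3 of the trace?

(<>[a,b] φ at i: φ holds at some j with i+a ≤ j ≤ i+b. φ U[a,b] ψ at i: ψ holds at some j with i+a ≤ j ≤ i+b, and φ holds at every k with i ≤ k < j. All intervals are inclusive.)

Need some j in [3,5] with <>[0,1] req, and grant at every k in [3,j-1].
  j=3: <>[0,1] req — fails (none in [3,4]).
  j=4: <>[0,1] req holds, but grant fails at k=3 → not this j.
  j=5: <>[0,1] req holds, but grant fails at k=3 → not this j.
No j in the window works → until fails.

No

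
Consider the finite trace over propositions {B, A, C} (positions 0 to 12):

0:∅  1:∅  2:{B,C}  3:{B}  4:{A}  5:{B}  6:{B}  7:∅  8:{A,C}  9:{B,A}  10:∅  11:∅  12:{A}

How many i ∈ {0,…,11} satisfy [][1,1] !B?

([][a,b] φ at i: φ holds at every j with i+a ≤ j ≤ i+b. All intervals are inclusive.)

7

Evaluate at each i in [0,11]:
  i=0: ✓ (all of [1,1])
  i=1: ✗ (fails at j=2)
  i=2: ✗ (fails at j=3)
  i=3: ✓ (all of [4,4])
  i=4: ✗ (fails at j=5)
  i=5: ✗ (fails at j=6)
  i=6: ✓ (all of [7,7])
  i=7: ✓ (all of [8,8])
  i=8: ✗ (fails at j=9)
  i=9: ✓ (all of [10,10])
  i=10: ✓ (all of [11,11])
  i=11: ✓ (all of [12,12])
Positions where it holds: {0, 3, 6, 7, 9, 10, 11} → 7.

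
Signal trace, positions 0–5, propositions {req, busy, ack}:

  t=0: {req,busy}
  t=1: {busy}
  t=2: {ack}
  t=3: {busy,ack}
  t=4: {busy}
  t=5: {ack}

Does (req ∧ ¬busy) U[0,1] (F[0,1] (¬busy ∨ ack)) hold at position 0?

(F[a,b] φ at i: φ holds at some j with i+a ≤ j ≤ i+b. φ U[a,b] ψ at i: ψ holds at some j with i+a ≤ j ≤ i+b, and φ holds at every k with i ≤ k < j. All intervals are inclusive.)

No

Need some j in [0,1] with F[0,1] (¬busy ∨ ack), and (req ∧ ¬busy) at every k in [0,j-1].
  j=0: F[0,1] (¬busy ∨ ack) — fails (none in [0,1]).
  j=1: F[0,1] (¬busy ∨ ack) holds, but (req ∧ ¬busy) fails at k=0 → not this j.
No j in the window works → until fails.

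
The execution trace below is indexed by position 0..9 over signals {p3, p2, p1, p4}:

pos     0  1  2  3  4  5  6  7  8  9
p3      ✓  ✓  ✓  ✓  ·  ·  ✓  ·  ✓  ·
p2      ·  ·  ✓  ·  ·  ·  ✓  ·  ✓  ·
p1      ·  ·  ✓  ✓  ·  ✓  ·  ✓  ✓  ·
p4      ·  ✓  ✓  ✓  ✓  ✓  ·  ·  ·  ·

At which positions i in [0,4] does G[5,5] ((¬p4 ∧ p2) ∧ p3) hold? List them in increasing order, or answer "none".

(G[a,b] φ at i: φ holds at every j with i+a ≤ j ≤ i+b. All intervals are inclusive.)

Evaluate at each i in [0,4]:
  i=0: ✗ (fails at j=5)
  i=1: ✓ (all of [6,6])
  i=2: ✗ (fails at j=7)
  i=3: ✓ (all of [8,8])
  i=4: ✗ (fails at j=9)

1, 3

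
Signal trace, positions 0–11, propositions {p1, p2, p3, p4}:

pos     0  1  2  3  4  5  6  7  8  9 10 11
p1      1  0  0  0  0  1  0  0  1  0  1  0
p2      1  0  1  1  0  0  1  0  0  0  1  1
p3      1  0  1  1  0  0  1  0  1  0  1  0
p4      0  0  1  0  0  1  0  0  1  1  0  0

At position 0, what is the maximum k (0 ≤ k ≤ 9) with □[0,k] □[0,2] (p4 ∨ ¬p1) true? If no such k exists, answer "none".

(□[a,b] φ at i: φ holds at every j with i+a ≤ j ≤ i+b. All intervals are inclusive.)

none

□[0,2] (p4 ∨ ¬p1) must hold from j=0 onward; find where it first fails.
  j=0: fails → no k works.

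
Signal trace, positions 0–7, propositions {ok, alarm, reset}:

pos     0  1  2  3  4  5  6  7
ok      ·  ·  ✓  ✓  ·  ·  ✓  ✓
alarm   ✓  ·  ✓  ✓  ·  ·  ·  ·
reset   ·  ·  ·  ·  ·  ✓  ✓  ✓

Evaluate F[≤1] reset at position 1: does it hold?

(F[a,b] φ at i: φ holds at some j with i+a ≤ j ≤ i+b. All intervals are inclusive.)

No

Check reset at each j in [1,2]:
  j=1: false
  j=2: false
No position in the window satisfies it → formula fails.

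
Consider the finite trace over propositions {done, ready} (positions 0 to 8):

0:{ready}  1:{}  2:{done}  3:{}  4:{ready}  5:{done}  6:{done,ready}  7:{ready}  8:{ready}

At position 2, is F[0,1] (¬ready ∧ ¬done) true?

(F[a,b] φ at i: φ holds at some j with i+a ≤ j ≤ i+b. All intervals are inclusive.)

Check (¬ready ∧ ¬done) at each j in [2,3]:
  j=2: false
  j=3: true
Found at j=3 → formula holds.

Holds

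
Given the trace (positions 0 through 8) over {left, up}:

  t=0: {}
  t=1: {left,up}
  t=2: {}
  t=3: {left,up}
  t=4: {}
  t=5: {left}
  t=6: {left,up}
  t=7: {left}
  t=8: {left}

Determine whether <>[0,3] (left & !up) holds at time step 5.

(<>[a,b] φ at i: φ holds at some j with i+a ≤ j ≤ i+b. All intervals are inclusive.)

Check (left & !up) at each j in [5,8]:
  j=5: true
  j=6: false
  j=7: true
  j=8: true
Found at j=5 → formula holds.

Holds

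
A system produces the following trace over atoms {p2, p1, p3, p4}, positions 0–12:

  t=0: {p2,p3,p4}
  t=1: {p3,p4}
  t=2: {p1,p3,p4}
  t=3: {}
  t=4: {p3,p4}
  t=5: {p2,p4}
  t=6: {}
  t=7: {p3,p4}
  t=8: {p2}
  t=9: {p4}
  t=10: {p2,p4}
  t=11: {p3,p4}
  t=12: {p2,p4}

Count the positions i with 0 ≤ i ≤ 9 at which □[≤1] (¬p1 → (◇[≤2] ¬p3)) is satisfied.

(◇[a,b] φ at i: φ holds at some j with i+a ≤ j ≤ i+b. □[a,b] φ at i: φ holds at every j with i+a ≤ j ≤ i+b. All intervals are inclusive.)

Evaluate at each i in [0,9]:
  i=0: ✗ (fails at j=0)
  i=1: ✓ (all of [1,2])
  i=2: ✓ (all of [2,3])
  i=3: ✓ (all of [3,4])
  i=4: ✓ (all of [4,5])
  i=5: ✓ (all of [5,6])
  i=6: ✓ (all of [6,7])
  i=7: ✓ (all of [7,8])
  i=8: ✓ (all of [8,9])
  i=9: ✓ (all of [9,10])
Positions where it holds: {1, 2, 3, 4, 5, 6, 7, 8, 9} → 9.

9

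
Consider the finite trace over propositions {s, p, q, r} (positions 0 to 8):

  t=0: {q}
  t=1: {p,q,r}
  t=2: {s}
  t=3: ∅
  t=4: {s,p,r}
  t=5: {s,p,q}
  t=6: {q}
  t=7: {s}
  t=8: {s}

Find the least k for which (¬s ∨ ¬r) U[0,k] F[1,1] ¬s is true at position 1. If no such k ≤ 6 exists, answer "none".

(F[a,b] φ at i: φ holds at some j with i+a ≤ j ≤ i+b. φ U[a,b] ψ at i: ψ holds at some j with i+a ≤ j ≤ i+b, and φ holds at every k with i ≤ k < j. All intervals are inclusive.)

Need earliest j ≥ 1 with F[1,1] ¬s, and (¬s ∨ ¬r) at every k in [1,j-1].
  j=1: rhs fails.
  j=2: rhs holds; lhs holds on [1,1]. k = 1.

1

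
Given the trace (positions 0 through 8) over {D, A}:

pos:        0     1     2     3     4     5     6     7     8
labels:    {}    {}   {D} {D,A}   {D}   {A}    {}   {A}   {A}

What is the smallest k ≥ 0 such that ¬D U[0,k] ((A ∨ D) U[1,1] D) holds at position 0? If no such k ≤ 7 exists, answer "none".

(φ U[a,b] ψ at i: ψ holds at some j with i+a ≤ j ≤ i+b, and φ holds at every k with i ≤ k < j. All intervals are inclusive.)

Need earliest j ≥ 0 with ((A ∨ D) U[1,1] D), and ¬D at every k in [0,j-1].
  j=0: rhs fails.
  j=1: rhs fails.
  j=2: rhs holds; lhs holds on [0,1]. k = 2.

2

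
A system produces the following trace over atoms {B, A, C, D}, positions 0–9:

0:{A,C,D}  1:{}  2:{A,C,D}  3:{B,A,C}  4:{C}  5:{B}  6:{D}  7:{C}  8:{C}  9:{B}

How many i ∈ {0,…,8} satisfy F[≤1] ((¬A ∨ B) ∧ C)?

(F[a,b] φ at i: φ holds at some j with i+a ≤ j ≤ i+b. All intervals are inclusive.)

Evaluate at each i in [0,8]:
  i=0: ✗ (none in [0,1])
  i=1: ✗ (none in [1,2])
  i=2: ✓ (witness j=3)
  i=3: ✓ (witness j=3)
  i=4: ✓ (witness j=4)
  i=5: ✗ (none in [5,6])
  i=6: ✓ (witness j=7)
  i=7: ✓ (witness j=7)
  i=8: ✓ (witness j=8)
Positions where it holds: {2, 3, 4, 6, 7, 8} → 6.

6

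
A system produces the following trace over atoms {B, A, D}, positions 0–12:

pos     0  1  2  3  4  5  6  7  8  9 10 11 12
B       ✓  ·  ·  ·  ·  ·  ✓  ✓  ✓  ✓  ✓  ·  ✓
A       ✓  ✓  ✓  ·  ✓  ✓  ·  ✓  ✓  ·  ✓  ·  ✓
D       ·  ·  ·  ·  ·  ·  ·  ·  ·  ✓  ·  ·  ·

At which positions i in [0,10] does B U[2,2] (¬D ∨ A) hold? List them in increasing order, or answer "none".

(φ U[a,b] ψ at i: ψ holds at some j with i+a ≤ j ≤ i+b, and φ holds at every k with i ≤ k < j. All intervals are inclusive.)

6, 8, 9

Evaluate at each i in [0,10]:
  i=0: ✗ (lhs fails at k=1 before rhs at j=2)
  i=1: ✗ (lhs fails at k=1 before rhs at j=3)
  i=2: ✗ (lhs fails at k=2 before rhs at j=4)
  i=3: ✗ (lhs fails at k=3 before rhs at j=5)
  i=4: ✗ (lhs fails at k=4 before rhs at j=6)
  i=5: ✗ (lhs fails at k=5 before rhs at j=7)
  i=6: ✓ (rhs at j=8; lhs holds on [6,7])
  i=7: ✗ (no rhs in [9,9])
  i=8: ✓ (rhs at j=10; lhs holds on [8,9])
  i=9: ✓ (rhs at j=11; lhs holds on [9,10])
  i=10: ✗ (lhs fails at k=11 before rhs at j=12)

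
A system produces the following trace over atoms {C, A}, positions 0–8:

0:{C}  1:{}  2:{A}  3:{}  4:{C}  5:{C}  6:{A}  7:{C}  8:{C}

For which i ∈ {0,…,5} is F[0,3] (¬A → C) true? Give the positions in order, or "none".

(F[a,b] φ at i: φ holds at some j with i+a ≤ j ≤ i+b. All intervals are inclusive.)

Evaluate at each i in [0,5]:
  i=0: ✓ (witness j=0)
  i=1: ✓ (witness j=2)
  i=2: ✓ (witness j=2)
  i=3: ✓ (witness j=4)
  i=4: ✓ (witness j=4)
  i=5: ✓ (witness j=5)

0, 1, 2, 3, 4, 5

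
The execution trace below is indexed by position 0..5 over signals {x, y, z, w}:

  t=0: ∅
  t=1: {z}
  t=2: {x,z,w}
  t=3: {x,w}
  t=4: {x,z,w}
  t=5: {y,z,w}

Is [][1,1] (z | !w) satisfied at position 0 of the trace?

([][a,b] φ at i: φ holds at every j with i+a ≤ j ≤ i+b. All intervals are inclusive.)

Holds

Check (z | !w) at every j in [1,1]:
  j=1: true
All positions satisfy it → formula holds.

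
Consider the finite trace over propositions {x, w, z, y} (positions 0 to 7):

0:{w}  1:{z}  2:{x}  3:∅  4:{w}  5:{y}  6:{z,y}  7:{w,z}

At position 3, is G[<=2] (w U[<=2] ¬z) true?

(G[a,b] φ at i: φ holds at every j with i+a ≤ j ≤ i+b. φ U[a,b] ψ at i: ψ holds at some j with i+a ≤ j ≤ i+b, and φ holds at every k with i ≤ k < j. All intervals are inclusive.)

True

Check (w U[<=2] ¬z) at every j in [3,5]:
  j=3: holds
  j=4: holds
  j=5: holds
All positions satisfy it → formula holds.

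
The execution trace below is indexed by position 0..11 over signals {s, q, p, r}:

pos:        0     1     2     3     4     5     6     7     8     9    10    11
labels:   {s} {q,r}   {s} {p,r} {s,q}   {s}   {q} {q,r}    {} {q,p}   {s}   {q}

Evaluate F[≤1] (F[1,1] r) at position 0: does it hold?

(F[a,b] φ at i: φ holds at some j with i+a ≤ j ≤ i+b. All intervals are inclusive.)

Yes

Check F[1,1] r at each j in [0,1]:
  j=0: holds (witness at 1)
  j=1: fails (none in [2,2])
Found at j=0 → formula holds.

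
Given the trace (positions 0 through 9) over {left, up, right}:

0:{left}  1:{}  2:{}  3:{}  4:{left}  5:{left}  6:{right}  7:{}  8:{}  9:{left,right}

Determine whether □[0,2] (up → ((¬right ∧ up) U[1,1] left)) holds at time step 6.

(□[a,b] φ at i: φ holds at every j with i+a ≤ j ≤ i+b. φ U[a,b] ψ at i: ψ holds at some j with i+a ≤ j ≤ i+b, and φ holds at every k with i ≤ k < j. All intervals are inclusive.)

Check (up → ((¬right ∧ up) U[1,1] left)) at every j in [6,8]:
  j=6: antecedent false → ✓
  j=7: antecedent false → ✓
  j=8: antecedent false → ✓
All positions satisfy it → formula holds.

True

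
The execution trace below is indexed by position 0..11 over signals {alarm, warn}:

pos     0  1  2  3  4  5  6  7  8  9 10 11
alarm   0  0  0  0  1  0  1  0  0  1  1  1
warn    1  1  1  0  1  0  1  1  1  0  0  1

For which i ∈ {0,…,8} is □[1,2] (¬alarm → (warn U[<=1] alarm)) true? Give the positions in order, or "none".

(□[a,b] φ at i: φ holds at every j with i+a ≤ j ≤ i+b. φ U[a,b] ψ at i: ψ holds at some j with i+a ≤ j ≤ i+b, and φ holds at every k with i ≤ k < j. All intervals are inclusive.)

7, 8

Evaluate at each i in [0,8]:
  i=0: ✗ (fails at j=1)
  i=1: ✗ (fails at j=2)
  i=2: ✗ (fails at j=3)
  i=3: ✗ (fails at j=5)
  i=4: ✗ (fails at j=5)
  i=5: ✗ (fails at j=7)
  i=6: ✗ (fails at j=7)
  i=7: ✓ (all of [8,9])
  i=8: ✓ (all of [9,10])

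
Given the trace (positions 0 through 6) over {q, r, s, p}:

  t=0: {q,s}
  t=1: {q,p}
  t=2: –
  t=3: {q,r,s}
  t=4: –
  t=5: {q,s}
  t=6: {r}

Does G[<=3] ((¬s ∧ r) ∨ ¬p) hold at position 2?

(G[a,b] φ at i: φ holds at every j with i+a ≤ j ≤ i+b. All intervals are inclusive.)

True

Check ((¬s ∧ r) ∨ ¬p) at every j in [2,5]:
  j=2: true
  j=3: true
  j=4: true
  j=5: true
All positions satisfy it → formula holds.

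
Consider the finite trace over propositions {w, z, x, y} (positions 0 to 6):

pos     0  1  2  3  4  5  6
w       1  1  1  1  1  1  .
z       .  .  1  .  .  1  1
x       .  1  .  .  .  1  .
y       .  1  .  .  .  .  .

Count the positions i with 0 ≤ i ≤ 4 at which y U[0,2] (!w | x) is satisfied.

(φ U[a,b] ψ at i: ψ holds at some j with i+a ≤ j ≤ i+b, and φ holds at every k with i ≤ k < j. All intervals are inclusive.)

Evaluate at each i in [0,4]:
  i=0: ✗ (lhs fails at k=0 before rhs at j=1)
  i=1: ✓ (rhs at j=1)
  i=2: ✗ (no rhs in [2,4])
  i=3: ✗ (lhs fails at k=3 before rhs at j=5)
  i=4: ✗ (lhs fails at k=4 before rhs at j=5)
Positions where it holds: {1} → 1.

1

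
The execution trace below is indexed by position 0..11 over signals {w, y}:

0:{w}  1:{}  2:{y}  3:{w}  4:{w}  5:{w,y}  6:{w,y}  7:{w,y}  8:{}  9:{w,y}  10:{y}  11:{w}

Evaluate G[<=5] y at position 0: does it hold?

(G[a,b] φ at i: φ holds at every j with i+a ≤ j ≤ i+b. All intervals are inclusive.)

Does not hold

Check y at every j in [0,5]:
  j=0: false
  j=1: false
  j=2: true
  j=3: false
  j=4: false
  j=5: true
Fails at j=0 → formula fails.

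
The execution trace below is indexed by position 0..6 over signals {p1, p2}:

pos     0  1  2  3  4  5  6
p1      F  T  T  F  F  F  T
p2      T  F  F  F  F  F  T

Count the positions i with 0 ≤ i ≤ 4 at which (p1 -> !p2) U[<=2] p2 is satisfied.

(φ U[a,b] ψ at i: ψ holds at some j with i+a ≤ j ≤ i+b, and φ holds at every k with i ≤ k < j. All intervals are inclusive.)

2

Evaluate at each i in [0,4]:
  i=0: ✓ (rhs at j=0)
  i=1: ✗ (no rhs in [1,3])
  i=2: ✗ (no rhs in [2,4])
  i=3: ✗ (no rhs in [3,5])
  i=4: ✓ (rhs at j=6; lhs holds on [4,5])
Positions where it holds: {0, 4} → 2.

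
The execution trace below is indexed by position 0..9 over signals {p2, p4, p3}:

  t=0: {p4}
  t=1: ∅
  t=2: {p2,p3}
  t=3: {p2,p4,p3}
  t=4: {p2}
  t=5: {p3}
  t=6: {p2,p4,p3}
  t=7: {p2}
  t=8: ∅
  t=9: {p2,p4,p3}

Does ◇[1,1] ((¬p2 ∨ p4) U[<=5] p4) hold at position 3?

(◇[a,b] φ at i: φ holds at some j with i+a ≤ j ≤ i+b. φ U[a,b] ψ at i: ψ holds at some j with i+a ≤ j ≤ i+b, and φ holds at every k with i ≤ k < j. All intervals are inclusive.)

Check ((¬p2 ∨ p4) U[<=5] p4) at each j in [4,4]:
  j=4: fails
No position in the window satisfies it → formula fails.

No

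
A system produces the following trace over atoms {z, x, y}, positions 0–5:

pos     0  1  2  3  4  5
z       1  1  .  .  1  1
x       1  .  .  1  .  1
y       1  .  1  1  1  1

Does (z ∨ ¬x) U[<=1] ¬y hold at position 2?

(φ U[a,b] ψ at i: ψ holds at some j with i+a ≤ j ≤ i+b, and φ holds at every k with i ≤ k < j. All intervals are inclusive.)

Need some j in [2,3] with ¬y, and (z ∨ ¬x) at every k in [2,j-1].
  j=2: ¬y false.
  j=3: ¬y false.
No j in the window works → until fails.

No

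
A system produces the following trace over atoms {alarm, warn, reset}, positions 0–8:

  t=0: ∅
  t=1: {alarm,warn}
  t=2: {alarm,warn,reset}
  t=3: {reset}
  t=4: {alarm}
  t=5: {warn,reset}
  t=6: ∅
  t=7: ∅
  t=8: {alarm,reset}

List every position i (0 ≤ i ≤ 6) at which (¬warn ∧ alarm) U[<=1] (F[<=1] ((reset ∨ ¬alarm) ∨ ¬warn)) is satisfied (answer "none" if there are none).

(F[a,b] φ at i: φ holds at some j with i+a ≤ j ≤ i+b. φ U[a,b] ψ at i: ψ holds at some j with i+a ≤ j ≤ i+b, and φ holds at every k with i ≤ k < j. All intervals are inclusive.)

Evaluate at each i in [0,6]:
  i=0: ✓ (rhs at j=0)
  i=1: ✓ (rhs at j=1)
  i=2: ✓ (rhs at j=2)
  i=3: ✓ (rhs at j=3)
  i=4: ✓ (rhs at j=4)
  i=5: ✓ (rhs at j=5)
  i=6: ✓ (rhs at j=6)

0, 1, 2, 3, 4, 5, 6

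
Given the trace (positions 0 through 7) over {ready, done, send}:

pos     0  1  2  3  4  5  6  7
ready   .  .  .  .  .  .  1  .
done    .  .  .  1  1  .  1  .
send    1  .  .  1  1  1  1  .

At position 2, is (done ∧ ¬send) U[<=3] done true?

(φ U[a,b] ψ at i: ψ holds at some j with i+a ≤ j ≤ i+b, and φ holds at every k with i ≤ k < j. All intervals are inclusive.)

False

Need some j in [2,5] with done, and (done ∧ ¬send) at every k in [2,j-1].
  j=2: done false.
  j=3: done holds, but (done ∧ ¬send) fails at k=2 → not this j.
  j=4: done holds, but (done ∧ ¬send) fails at k=2 → not this j.
  j=5: done false.
No j in the window works → until fails.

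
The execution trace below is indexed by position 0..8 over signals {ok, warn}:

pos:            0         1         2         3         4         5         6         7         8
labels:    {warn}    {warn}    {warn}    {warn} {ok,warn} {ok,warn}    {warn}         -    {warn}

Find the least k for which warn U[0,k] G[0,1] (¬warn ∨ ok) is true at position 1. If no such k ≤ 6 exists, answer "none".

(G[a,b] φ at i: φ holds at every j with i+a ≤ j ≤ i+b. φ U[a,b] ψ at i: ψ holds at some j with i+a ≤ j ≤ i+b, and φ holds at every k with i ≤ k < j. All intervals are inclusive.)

Need earliest j ≥ 1 with G[0,1] (¬warn ∨ ok), and warn at every k in [1,j-1].
  j=1: rhs fails.
  j=2: rhs fails.
  j=3: rhs fails.
  j=4: rhs holds; lhs holds on [1,3]. k = 3.

3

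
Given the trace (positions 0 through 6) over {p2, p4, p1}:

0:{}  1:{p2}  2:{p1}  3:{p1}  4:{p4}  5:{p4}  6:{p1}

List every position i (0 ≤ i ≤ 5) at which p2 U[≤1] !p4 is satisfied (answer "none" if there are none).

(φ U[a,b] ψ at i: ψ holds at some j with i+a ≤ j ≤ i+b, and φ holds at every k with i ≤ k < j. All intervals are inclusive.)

Evaluate at each i in [0,5]:
  i=0: ✓ (rhs at j=0)
  i=1: ✓ (rhs at j=1)
  i=2: ✓ (rhs at j=2)
  i=3: ✓ (rhs at j=3)
  i=4: ✗ (no rhs in [4,5])
  i=5: ✗ (lhs fails at k=5 before rhs at j=6)

0, 1, 2, 3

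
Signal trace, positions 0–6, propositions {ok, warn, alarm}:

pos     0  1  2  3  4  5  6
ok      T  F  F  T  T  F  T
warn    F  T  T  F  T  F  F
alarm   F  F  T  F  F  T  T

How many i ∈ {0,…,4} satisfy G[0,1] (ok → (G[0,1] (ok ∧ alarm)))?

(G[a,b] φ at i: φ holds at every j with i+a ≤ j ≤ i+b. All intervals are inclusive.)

1

Evaluate at each i in [0,4]:
  i=0: ✗ (fails at j=0)
  i=1: ✓ (all of [1,2])
  i=2: ✗ (fails at j=3)
  i=3: ✗ (fails at j=3)
  i=4: ✗ (fails at j=4)
Positions where it holds: {1} → 1.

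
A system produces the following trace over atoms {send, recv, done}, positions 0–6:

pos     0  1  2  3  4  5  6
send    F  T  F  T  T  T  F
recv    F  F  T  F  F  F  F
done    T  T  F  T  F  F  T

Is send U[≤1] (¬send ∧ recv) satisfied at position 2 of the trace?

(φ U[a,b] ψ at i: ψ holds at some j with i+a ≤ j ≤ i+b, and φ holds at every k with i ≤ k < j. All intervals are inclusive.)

Need some j in [2,3] with (¬send ∧ recv), and send at every k in [2,j-1].
  j=2: (¬send ∧ recv) holds; no prefix to check → satisfied.

Yes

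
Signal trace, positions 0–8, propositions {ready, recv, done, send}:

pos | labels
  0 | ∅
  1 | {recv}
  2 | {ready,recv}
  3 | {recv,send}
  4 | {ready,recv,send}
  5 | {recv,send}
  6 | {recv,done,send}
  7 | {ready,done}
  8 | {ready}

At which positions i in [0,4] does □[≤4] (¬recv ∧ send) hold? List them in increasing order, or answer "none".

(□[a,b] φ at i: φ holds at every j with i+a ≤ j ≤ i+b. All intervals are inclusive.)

Evaluate at each i in [0,4]:
  i=0: ✗ (fails at j=0)
  i=1: ✗ (fails at j=1)
  i=2: ✗ (fails at j=2)
  i=3: ✗ (fails at j=3)
  i=4: ✗ (fails at j=4)

none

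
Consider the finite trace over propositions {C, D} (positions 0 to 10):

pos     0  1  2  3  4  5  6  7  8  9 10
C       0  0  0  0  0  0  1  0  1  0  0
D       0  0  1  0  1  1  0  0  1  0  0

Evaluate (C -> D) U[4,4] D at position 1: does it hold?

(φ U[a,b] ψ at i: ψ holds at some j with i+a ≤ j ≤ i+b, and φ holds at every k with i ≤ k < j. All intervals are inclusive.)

Holds

Need some j in [5,5] with D, and (C -> D) at every k in [1,j-1].
  j=5: D holds; (C -> D) holds at every k in [1,4] → satisfied.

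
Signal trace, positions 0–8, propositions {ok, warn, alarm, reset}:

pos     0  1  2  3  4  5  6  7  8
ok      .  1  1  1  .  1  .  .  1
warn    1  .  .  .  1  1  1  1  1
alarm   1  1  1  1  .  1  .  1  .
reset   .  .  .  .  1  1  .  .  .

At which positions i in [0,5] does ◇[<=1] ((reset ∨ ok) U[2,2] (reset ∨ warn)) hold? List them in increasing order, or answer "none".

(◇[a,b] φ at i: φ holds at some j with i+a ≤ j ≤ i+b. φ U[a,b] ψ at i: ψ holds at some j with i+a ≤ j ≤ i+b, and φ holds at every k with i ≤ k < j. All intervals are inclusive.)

Evaluate at each i in [0,5]:
  i=0: ✗ (none in [0,1])
  i=1: ✓ (witness j=2)
  i=2: ✓ (witness j=2)
  i=3: ✓ (witness j=3)
  i=4: ✓ (witness j=4)
  i=5: ✗ (none in [5,6])

1, 2, 3, 4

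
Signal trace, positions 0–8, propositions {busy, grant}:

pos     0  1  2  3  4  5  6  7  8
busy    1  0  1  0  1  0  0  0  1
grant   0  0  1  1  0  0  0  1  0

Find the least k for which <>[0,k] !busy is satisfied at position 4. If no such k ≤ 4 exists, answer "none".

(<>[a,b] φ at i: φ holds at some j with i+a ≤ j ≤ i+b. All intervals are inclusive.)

1

Scan j = 4,5,… for !busy:
  j=4: fails
  j=5: holds
First hit at j=5, so smallest k = 5-4 = 1.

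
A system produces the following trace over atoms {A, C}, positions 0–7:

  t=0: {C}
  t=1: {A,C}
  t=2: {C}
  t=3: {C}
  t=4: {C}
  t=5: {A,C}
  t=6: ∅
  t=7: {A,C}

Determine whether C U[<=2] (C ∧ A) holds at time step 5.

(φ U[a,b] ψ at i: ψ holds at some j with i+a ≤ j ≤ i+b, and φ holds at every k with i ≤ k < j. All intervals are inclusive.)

Yes

Need some j in [5,7] with (C ∧ A), and C at every k in [5,j-1].
  j=5: (C ∧ A) holds; no prefix to check → satisfied.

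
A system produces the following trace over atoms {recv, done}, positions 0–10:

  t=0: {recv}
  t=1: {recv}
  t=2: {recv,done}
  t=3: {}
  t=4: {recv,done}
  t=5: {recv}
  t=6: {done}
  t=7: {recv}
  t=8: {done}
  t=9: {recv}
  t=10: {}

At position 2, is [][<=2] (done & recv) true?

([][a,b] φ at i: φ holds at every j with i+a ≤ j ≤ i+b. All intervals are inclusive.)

Check (done & recv) at every j in [2,4]:
  j=2: true
  j=3: false
  j=4: true
Fails at j=3 → formula fails.

False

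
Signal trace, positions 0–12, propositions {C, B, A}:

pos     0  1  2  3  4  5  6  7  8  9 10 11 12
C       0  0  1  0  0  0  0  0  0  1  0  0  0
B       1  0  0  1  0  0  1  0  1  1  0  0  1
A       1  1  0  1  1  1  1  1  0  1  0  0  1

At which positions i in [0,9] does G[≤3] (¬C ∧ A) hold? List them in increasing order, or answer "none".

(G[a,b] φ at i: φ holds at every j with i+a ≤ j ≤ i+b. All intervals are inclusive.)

3, 4

Evaluate at each i in [0,9]:
  i=0: ✗ (fails at j=2)
  i=1: ✗ (fails at j=2)
  i=2: ✗ (fails at j=2)
  i=3: ✓ (all of [3,6])
  i=4: ✓ (all of [4,7])
  i=5: ✗ (fails at j=8)
  i=6: ✗ (fails at j=8)
  i=7: ✗ (fails at j=8)
  i=8: ✗ (fails at j=8)
  i=9: ✗ (fails at j=9)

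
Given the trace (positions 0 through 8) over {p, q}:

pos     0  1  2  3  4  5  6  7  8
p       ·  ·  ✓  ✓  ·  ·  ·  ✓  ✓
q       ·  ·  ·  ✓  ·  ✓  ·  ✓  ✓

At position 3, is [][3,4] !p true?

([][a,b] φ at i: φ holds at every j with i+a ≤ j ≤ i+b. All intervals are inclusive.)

Check !p at every j in [6,7]:
  j=6: true
  j=7: false
Fails at j=7 → formula fails.

No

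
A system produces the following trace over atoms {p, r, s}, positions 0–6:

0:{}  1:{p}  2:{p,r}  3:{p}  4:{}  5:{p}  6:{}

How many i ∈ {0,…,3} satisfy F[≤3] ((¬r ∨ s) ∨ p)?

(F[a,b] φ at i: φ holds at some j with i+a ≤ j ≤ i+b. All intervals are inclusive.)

4

Evaluate at each i in [0,3]:
  i=0: ✓ (witness j=0)
  i=1: ✓ (witness j=1)
  i=2: ✓ (witness j=2)
  i=3: ✓ (witness j=3)
Positions where it holds: {0, 1, 2, 3} → 4.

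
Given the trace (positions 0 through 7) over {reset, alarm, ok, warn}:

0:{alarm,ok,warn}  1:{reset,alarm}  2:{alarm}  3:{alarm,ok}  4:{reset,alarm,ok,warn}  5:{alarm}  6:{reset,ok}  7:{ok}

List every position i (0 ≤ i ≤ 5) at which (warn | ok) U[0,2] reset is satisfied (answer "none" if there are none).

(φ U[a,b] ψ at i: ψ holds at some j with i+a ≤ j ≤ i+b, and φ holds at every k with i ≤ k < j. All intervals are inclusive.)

0, 1, 3, 4

Evaluate at each i in [0,5]:
  i=0: ✓ (rhs at j=1; lhs holds on [0,0])
  i=1: ✓ (rhs at j=1)
  i=2: ✗ (lhs fails at k=2 before rhs at j=4)
  i=3: ✓ (rhs at j=4; lhs holds on [3,3])
  i=4: ✓ (rhs at j=4)
  i=5: ✗ (lhs fails at k=5 before rhs at j=6)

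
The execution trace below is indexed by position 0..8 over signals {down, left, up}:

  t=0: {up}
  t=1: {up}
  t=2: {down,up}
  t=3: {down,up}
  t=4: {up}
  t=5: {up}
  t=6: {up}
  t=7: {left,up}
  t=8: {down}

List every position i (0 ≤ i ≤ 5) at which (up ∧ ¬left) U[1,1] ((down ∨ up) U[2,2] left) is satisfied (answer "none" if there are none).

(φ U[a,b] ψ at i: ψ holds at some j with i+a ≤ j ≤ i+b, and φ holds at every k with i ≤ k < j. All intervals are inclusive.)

Evaluate at each i in [0,5]:
  i=0: ✗ (no rhs in [1,1])
  i=1: ✗ (no rhs in [2,2])
  i=2: ✗ (no rhs in [3,3])
  i=3: ✗ (no rhs in [4,4])
  i=4: ✓ (rhs at j=5; lhs holds on [4,4])
  i=5: ✗ (no rhs in [6,6])

4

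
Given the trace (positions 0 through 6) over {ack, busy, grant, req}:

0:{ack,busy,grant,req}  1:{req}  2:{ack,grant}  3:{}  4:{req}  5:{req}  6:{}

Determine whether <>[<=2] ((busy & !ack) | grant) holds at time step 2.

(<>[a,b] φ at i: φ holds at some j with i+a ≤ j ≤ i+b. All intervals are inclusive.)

Check ((busy & !ack) | grant) at each j in [2,4]:
  j=2: true
  j=3: false
  j=4: false
Found at j=2 → formula holds.

Holds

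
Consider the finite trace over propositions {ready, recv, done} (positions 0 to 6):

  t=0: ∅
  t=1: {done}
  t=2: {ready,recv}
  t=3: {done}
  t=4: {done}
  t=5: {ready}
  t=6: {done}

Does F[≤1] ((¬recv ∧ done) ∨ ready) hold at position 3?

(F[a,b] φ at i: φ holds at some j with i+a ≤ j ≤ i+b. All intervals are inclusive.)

Yes

Check ((¬recv ∧ done) ∨ ready) at each j in [3,4]:
  j=3: true
  j=4: true
Found at j=3 → formula holds.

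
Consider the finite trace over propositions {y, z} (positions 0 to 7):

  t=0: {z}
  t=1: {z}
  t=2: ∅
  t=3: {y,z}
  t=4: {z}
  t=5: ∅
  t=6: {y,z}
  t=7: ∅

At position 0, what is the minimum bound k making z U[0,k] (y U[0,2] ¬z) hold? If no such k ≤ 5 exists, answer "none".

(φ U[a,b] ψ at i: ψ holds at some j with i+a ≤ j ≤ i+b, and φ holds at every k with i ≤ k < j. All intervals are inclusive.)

2

Need earliest j ≥ 0 with (y U[0,2] ¬z), and z at every k in [0,j-1].
  j=0: rhs fails.
  j=1: rhs fails.
  j=2: rhs holds; lhs holds on [0,1]. k = 2.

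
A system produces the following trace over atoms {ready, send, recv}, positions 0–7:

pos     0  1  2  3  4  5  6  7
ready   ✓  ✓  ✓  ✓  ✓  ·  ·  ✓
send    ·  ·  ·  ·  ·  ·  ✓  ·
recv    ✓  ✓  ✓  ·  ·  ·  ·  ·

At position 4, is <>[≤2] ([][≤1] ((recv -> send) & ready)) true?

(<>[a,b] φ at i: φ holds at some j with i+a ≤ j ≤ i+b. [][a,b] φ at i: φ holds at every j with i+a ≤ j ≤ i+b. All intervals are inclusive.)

False

Check [][≤1] ((recv -> send) & ready) at each j in [4,6]:
  j=4: fails at 5
  j=5: fails at 5
  j=6: fails at 6
No position in the window satisfies it → formula fails.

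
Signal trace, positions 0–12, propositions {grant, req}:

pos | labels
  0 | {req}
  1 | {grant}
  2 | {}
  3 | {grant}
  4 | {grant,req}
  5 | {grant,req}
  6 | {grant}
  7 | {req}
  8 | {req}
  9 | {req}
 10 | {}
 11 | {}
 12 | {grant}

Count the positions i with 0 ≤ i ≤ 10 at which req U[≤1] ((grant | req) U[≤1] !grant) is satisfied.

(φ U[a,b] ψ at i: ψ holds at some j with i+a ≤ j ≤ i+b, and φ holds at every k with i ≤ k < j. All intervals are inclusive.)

9

Evaluate at each i in [0,10]:
  i=0: ✓ (rhs at j=0)
  i=1: ✓ (rhs at j=1)
  i=2: ✓ (rhs at j=2)
  i=3: ✗ (no rhs in [3,4])
  i=4: ✗ (no rhs in [4,5])
  i=5: ✓ (rhs at j=6; lhs holds on [5,5])
  i=6: ✓ (rhs at j=6)
  i=7: ✓ (rhs at j=7)
  i=8: ✓ (rhs at j=8)
  i=9: ✓ (rhs at j=9)
  i=10: ✓ (rhs at j=10)
Positions where it holds: {0, 1, 2, 5, 6, 7, 8, 9, 10} → 9.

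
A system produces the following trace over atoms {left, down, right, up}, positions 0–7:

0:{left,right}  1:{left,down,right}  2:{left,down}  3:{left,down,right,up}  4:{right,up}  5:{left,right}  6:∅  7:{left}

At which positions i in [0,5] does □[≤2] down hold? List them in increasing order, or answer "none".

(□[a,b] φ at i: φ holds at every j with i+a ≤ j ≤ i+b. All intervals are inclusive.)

1

Evaluate at each i in [0,5]:
  i=0: ✗ (fails at j=0)
  i=1: ✓ (all of [1,3])
  i=2: ✗ (fails at j=4)
  i=3: ✗ (fails at j=4)
  i=4: ✗ (fails at j=4)
  i=5: ✗ (fails at j=5)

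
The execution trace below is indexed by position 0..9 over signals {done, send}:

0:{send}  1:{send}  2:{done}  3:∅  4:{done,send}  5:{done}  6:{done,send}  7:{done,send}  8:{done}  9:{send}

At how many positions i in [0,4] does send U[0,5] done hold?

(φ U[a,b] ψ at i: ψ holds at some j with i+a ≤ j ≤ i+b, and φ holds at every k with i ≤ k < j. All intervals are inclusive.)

4

Evaluate at each i in [0,4]:
  i=0: ✓ (rhs at j=2; lhs holds on [0,1])
  i=1: ✓ (rhs at j=2; lhs holds on [1,1])
  i=2: ✓ (rhs at j=2)
  i=3: ✗ (lhs fails at k=3 before rhs at j=4)
  i=4: ✓ (rhs at j=4)
Positions where it holds: {0, 1, 2, 4} → 4.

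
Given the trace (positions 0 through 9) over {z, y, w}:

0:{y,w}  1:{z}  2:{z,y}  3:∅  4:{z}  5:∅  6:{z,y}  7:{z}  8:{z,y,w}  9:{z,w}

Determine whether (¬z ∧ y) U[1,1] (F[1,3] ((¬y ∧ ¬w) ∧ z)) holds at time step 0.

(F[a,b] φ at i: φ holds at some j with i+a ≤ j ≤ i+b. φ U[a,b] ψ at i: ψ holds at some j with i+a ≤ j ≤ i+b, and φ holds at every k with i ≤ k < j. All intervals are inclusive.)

Need some j in [1,1] with F[1,3] ((¬y ∧ ¬w) ∧ z), and (¬z ∧ y) at every k in [0,j-1].
  j=1: F[1,3] ((¬y ∧ ¬w) ∧ z) holds; (¬z ∧ y) holds at every k in [0,0] → satisfied.

Holds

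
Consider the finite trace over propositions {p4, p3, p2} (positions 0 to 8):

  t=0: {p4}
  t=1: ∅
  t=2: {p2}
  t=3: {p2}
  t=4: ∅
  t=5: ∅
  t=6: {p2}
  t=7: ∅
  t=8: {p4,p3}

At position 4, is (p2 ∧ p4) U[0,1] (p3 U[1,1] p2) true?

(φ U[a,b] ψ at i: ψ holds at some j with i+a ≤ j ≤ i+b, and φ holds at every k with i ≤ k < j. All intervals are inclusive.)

Need some j in [4,5] with (p3 U[1,1] p2), and (p2 ∧ p4) at every k in [4,j-1].
  j=4: (p3 U[1,1] p2) — fails.
  j=5: (p3 U[1,1] p2) — fails.
No j in the window works → until fails.

Does not hold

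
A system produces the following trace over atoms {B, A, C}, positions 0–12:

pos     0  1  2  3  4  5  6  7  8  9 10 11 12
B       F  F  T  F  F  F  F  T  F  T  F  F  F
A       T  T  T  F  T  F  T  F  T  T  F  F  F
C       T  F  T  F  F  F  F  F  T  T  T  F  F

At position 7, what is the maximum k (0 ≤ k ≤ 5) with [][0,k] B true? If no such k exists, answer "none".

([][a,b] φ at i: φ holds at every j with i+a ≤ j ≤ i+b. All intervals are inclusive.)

B must hold from j=7 onward; find where it first fails.
  j=7: holds
  j=8: fails
Holds on [7,7], so largest k = 0.

0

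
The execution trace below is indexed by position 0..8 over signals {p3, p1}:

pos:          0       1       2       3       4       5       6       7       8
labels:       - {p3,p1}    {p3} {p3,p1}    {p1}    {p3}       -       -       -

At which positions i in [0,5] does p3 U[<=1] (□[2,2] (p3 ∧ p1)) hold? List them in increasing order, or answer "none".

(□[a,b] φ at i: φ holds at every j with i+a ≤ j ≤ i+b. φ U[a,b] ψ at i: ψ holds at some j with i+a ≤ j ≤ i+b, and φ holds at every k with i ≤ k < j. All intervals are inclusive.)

1

Evaluate at each i in [0,5]:
  i=0: ✗ (lhs fails at k=0 before rhs at j=1)
  i=1: ✓ (rhs at j=1)
  i=2: ✗ (no rhs in [2,3])
  i=3: ✗ (no rhs in [3,4])
  i=4: ✗ (no rhs in [4,5])
  i=5: ✗ (no rhs in [5,6])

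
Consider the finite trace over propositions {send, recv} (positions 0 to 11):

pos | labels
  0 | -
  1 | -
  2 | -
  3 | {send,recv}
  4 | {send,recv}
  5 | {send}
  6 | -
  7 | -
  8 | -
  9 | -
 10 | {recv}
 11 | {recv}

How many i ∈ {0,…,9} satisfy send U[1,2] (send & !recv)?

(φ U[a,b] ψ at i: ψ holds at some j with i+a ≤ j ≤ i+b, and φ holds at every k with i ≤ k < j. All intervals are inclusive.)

Evaluate at each i in [0,9]:
  i=0: ✗ (no rhs in [1,2])
  i=1: ✗ (no rhs in [2,3])
  i=2: ✗ (no rhs in [3,4])
  i=3: ✓ (rhs at j=5; lhs holds on [3,4])
  i=4: ✓ (rhs at j=5; lhs holds on [4,4])
  i=5: ✗ (no rhs in [6,7])
  i=6: ✗ (no rhs in [7,8])
  i=7: ✗ (no rhs in [8,9])
  i=8: ✗ (no rhs in [9,10])
  i=9: ✗ (no rhs in [10,11])
Positions where it holds: {3, 4} → 2.

2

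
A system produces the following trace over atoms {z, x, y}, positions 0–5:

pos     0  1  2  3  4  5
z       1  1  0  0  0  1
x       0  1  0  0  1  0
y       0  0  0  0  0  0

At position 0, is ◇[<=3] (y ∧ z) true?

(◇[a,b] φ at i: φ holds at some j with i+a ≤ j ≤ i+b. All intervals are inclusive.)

Check (y ∧ z) at each j in [0,3]:
  j=0: false
  j=1: false
  j=2: false
  j=3: false
No position in the window satisfies it → formula fails.

Does not hold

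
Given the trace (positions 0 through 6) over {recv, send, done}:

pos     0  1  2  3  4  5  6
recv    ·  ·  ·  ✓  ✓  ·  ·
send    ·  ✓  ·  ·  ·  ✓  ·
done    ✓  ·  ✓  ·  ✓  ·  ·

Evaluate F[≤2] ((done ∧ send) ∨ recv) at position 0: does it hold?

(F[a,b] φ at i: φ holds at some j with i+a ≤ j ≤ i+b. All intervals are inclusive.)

False

Check ((done ∧ send) ∨ recv) at each j in [0,2]:
  j=0: false
  j=1: false
  j=2: false
No position in the window satisfies it → formula fails.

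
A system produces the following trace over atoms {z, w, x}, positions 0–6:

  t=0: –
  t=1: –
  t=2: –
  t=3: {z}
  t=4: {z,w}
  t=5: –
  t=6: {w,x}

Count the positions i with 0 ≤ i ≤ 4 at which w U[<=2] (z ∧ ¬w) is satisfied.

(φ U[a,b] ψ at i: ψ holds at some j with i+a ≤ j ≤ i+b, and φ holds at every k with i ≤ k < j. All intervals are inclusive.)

1

Evaluate at each i in [0,4]:
  i=0: ✗ (no rhs in [0,2])
  i=1: ✗ (lhs fails at k=1 before rhs at j=3)
  i=2: ✗ (lhs fails at k=2 before rhs at j=3)
  i=3: ✓ (rhs at j=3)
  i=4: ✗ (no rhs in [4,6])
Positions where it holds: {3} → 1.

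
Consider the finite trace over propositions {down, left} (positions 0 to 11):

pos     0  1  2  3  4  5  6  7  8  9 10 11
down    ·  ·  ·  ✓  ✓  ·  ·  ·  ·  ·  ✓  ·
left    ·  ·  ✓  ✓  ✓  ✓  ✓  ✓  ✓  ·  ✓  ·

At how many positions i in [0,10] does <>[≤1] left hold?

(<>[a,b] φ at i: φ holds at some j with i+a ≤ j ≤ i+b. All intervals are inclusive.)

10

Evaluate at each i in [0,10]:
  i=0: ✗ (none in [0,1])
  i=1: ✓ (witness j=2)
  i=2: ✓ (witness j=2)
  i=3: ✓ (witness j=3)
  i=4: ✓ (witness j=4)
  i=5: ✓ (witness j=5)
  i=6: ✓ (witness j=6)
  i=7: ✓ (witness j=7)
  i=8: ✓ (witness j=8)
  i=9: ✓ (witness j=10)
  i=10: ✓ (witness j=10)
Positions where it holds: {1, 2, 3, 4, 5, 6, 7, 8, 9, 10} → 10.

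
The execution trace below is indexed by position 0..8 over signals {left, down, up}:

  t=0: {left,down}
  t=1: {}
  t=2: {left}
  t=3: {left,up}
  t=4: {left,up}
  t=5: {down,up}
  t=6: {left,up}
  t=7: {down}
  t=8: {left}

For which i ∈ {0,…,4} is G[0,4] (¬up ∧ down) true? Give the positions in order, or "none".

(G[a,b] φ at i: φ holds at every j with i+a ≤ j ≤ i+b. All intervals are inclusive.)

none

Evaluate at each i in [0,4]:
  i=0: ✗ (fails at j=1)
  i=1: ✗ (fails at j=1)
  i=2: ✗ (fails at j=2)
  i=3: ✗ (fails at j=3)
  i=4: ✗ (fails at j=4)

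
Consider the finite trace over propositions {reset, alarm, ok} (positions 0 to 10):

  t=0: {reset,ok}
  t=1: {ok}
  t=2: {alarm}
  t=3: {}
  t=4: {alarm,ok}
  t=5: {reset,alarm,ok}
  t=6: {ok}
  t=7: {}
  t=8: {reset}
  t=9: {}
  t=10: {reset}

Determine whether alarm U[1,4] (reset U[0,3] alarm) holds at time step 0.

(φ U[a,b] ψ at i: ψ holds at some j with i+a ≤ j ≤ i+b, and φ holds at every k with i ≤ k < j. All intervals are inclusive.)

Need some j in [1,4] with (reset U[0,3] alarm), and alarm at every k in [0,j-1].
  j=1: (reset U[0,3] alarm) — fails.
  j=2: (reset U[0,3] alarm) holds, but alarm fails at k=0 → not this j.
  j=3: (reset U[0,3] alarm) — fails.
  j=4: (reset U[0,3] alarm) holds, but alarm fails at k=0 → not this j.
No j in the window works → until fails.

False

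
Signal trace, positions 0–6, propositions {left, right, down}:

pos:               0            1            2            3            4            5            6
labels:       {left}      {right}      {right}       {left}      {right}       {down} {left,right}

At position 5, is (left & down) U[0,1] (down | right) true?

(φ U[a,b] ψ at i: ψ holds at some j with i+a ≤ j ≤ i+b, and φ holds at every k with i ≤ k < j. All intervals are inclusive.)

Need some j in [5,6] with (down | right), and (left & down) at every k in [5,j-1].
  j=5: (down | right) holds; no prefix to check → satisfied.

Holds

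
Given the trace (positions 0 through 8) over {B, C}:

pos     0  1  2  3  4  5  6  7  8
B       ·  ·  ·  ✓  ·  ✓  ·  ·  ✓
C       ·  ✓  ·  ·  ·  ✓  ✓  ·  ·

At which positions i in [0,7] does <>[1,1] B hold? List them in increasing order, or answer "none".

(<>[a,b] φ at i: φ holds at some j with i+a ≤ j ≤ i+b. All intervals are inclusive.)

2, 4, 7

Evaluate at each i in [0,7]:
  i=0: ✗ (none in [1,1])
  i=1: ✗ (none in [2,2])
  i=2: ✓ (witness j=3)
  i=3: ✗ (none in [4,4])
  i=4: ✓ (witness j=5)
  i=5: ✗ (none in [6,6])
  i=6: ✗ (none in [7,7])
  i=7: ✓ (witness j=8)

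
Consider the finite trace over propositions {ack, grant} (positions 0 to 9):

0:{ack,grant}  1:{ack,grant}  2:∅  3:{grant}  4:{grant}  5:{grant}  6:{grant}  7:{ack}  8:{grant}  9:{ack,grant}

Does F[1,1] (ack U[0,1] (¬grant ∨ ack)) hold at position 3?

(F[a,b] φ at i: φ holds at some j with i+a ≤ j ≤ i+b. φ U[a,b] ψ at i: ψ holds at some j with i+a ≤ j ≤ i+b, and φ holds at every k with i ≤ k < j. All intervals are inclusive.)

Check (ack U[0,1] (¬grant ∨ ack)) at each j in [4,4]:
  j=4: fails
No position in the window satisfies it → formula fails.

False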